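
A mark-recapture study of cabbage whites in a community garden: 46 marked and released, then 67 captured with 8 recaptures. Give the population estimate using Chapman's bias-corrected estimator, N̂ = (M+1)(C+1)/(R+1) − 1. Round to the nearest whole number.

N̂ = (46+1)(67+1)/(8+1) − 1 = 47·68/9 − 1
= 3196/9 − 1 ≈ 355.1 − 1 ≈ 354.1 → 354

N ≈ 354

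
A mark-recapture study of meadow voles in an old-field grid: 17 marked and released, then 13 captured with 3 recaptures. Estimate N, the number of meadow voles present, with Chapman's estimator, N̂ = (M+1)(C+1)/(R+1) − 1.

N̂ = (17+1)(13+1)/(3+1) − 1 = 18·14/4 − 1
= 252/4 − 1 = 63 − 1 = 62

N = 62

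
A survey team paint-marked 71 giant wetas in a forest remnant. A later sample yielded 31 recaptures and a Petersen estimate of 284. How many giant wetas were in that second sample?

C = 124

From N = M·C/R: C = N·R / M = 284·31 / 71 = 8804 / 71 = 124.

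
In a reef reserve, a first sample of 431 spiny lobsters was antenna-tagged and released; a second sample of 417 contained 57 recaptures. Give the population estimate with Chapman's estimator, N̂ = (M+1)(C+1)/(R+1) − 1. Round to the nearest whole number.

N̂ = (431+1)(417+1)/(57+1) − 1 = 432·418/58 − 1
= 180576/58 − 1 ≈ 3113.4 − 1 ≈ 3112.4 → 3112

N ≈ 3112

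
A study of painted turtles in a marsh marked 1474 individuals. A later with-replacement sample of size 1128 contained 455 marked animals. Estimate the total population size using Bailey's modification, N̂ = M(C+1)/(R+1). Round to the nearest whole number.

N̂ = 1474·(1128+1)/(455+1) = 1474·1129/456 = 1664146/456 ≈ 3649.4 → 3649

N ≈ 3649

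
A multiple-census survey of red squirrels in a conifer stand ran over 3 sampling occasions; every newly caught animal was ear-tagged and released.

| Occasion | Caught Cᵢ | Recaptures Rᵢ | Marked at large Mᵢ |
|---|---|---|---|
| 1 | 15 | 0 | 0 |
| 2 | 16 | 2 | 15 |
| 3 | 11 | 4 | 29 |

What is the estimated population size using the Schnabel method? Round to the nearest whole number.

Σ MᵢCᵢ = 0·15 + 15·16 + 29·11 = 0 + 240 + 319 = 559
Σ Rᵢ = 0 + 2 + 4 = 6
N̂ = 559 / 6 ≈ 93.2 → 93

N ≈ 93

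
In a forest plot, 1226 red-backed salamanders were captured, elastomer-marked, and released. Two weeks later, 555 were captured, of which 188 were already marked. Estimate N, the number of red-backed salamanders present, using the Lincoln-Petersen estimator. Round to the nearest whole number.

The marked fraction in the recapture sample should equal the marked fraction in the population: 188/555 = 1226/N.
N = (1226 × 555) / 188 = 680430 / 188 ≈ 3619.3 → 3619

N ≈ 3619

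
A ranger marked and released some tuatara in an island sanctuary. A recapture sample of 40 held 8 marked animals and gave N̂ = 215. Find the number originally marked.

M = 43

From N = M·C/R: M = N·R / C = 215·8 / 40 = 1720 / 40 = 43.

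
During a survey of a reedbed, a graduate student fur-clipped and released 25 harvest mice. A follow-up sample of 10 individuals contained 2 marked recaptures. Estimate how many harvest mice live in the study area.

N = 125

N = (25 × 10) / 2 = 250 / 2 = 125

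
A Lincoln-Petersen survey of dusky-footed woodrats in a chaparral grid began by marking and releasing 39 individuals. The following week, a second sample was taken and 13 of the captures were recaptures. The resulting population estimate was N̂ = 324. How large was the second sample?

From N = M·C/R: C = N·R / M = 324·13 / 39 = 4212 / 39 = 108.

C = 108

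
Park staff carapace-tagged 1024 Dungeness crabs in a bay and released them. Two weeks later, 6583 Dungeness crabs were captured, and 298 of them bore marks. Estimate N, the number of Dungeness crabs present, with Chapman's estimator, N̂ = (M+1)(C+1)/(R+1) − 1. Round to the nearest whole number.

N ≈ 22,570

N̂ = (1024+1)(6583+1)/(298+1) − 1 = 1025·6584/299 − 1
= 6748600/299 − 1 ≈ 22570.6 − 1 ≈ 22569.6 → 22570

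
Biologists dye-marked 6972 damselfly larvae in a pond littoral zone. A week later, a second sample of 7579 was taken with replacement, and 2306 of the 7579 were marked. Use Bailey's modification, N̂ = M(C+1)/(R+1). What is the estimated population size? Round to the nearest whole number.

N̂ = 6972·(7579+1)/(2306+1) = 6972·7580/2307 = 52847760/2307 ≈ 22907.6 → 22908

N ≈ 22,908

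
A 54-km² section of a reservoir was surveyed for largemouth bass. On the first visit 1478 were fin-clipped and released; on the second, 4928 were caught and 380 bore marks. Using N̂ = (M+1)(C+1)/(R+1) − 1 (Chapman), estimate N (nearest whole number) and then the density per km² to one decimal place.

N̂ = 1479·4929/381 − 1 = 7289991/381 − 1 ≈ 19132.8 → 19133
Density = N̂ / area = 19133 / 54 ≈ 354.31 → 354.3 per km²

density ≈ 354.3 largemouth bass per km²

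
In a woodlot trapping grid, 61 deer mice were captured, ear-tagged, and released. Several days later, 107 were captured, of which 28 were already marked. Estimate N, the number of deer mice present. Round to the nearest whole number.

N ≈ 233

Lincoln-Petersen assumes M/N = R/C, so N = M·C / R.
N = (61 × 107) / 28 = 6527 / 28 ≈ 233.1 → 233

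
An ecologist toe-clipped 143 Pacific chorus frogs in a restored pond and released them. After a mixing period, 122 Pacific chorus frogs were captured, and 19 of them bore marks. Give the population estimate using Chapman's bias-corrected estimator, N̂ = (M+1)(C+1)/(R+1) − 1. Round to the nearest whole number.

N̂ = (143+1)(122+1)/(19+1) − 1 = 144·123/20 − 1
= 17712/20 − 1 ≈ 885.6 − 1 ≈ 884.6 → 885

N ≈ 885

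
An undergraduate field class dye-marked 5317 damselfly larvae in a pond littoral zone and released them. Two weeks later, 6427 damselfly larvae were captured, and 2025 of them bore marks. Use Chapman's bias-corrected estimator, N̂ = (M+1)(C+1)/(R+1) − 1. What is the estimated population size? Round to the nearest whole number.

N ≈ 16,872

N̂ = (5317+1)(6427+1)/(2025+1) − 1 = 5318·6428/2026 − 1
= 34184104/2026 − 1 ≈ 16872.7 − 1 ≈ 16871.7 → 16872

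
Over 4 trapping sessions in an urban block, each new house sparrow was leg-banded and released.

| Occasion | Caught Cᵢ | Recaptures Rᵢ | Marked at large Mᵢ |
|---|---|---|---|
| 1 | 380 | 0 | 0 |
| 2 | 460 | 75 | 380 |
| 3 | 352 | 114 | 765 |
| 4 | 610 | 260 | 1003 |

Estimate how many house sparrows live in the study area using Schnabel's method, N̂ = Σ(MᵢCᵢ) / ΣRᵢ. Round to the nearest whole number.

Σ MᵢCᵢ = 0·380 + 380·460 + 765·352 + 1003·610 = 0 + 174800 + 269280 + 611830 = 1055910
Σ Rᵢ = 0 + 75 + 114 + 260 = 449
N̂ = 1055910 / 449 ≈ 2351.7 → 2352

N ≈ 2352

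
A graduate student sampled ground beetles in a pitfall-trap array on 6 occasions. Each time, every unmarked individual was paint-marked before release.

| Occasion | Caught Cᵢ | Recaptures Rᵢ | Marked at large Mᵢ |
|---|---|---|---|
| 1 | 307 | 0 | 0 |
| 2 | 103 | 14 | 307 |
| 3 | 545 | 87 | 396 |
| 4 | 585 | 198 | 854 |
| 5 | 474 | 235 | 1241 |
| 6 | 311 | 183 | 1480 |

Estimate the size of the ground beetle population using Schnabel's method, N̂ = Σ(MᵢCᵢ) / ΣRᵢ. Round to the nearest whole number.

N ≈ 2504

Σ MᵢCᵢ = 0·307 + 307·103 + 396·545 + 854·585 + 1241·474 + 1480·311 = 0 + 31621 + 215820 + 499590 + 588234 + 460280 = 1795545
Σ Rᵢ = 0 + 14 + 87 + 198 + 235 + 183 = 717
N̂ = 1795545 / 717 ≈ 2504.2 → 2504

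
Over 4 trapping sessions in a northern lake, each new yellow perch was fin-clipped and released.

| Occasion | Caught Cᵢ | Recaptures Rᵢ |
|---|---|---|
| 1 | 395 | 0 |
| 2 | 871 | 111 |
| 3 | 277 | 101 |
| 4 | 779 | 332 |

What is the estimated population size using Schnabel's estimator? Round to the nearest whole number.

Marked at large before each occasion: Mᵢ = Σⱼ<ᵢ (Cⱼ − Rⱼ) → M1=0, M2=395, M3=1155, M4=1331
Σ MᵢCᵢ = 0·395 + 395·871 + 1155·277 + 1331·779 = 0 + 344045 + 319935 + 1036849 = 1700829
Σ Rᵢ = 0 + 111 + 101 + 332 = 544
N̂ = 1700829 / 544 ≈ 3126.5 → 3127

N ≈ 3127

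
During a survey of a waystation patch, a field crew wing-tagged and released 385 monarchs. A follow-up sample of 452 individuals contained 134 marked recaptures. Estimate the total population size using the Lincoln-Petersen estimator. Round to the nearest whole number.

N ≈ 1299

N = (385 × 452) / 134 = 174020 / 134 ≈ 1298.7 → 1299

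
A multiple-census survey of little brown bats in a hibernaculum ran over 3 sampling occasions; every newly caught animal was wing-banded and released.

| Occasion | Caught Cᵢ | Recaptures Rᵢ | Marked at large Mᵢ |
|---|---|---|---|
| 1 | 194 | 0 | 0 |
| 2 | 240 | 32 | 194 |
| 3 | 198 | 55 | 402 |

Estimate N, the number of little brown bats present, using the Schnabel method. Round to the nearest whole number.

Σ MᵢCᵢ = 0·194 + 194·240 + 402·198 = 0 + 46560 + 79596 = 126156
Σ Rᵢ = 0 + 32 + 55 = 87
N̂ = 126156 / 87 ≈ 1450.1 → 1450

N ≈ 1450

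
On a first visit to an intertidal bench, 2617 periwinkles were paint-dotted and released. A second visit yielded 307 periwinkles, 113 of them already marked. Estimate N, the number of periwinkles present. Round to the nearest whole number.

N ≈ 7110

If marked individuals mix randomly, R/C ≈ M/N, giving N ≈ M·C/R.
N = (2617 × 307) / 113 = 803419 / 113 ≈ 7109.9 → 7110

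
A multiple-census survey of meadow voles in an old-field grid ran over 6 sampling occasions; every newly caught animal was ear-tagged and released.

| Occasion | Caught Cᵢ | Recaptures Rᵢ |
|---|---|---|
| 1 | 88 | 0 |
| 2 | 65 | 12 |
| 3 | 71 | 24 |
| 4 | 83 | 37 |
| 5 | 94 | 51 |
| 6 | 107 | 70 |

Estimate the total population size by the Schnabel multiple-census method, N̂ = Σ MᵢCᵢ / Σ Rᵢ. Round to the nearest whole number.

N ≈ 428

Marked at large before each occasion: Mᵢ = Σⱼ<ᵢ (Cⱼ − Rⱼ) → M1=0, M2=88, M3=141, M4=188, M5=234, M6=277
Σ MᵢCᵢ = 0·88 + 88·65 + 141·71 + 188·83 + 234·94 + 277·107 = 0 + 5720 + 10011 + 15604 + 21996 + 29639 = 82970
Σ Rᵢ = 0 + 12 + 24 + 37 + 51 + 70 = 194
N̂ = 82970 / 194 ≈ 427.7 → 428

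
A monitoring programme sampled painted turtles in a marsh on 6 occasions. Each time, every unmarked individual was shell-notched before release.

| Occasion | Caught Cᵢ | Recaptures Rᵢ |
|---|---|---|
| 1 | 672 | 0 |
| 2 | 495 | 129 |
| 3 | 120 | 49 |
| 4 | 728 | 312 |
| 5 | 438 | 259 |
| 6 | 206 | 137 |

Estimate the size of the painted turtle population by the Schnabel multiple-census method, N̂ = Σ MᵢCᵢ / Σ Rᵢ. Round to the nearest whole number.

N ≈ 2577

Marked at large before each occasion: Mᵢ = Σⱼ<ᵢ (Cⱼ − Rⱼ) → M1=0, M2=672, M3=1038, M4=1109, M5=1525, M6=1704
Σ MᵢCᵢ = 0·672 + 672·495 + 1038·120 + 1109·728 + 1525·438 + 1704·206 = 0 + 332640 + 124560 + 807352 + 667950 + 351024 = 2283526
Σ Rᵢ = 0 + 129 + 49 + 312 + 259 + 137 = 886
N̂ = 2283526 / 886 ≈ 2577.3 → 2577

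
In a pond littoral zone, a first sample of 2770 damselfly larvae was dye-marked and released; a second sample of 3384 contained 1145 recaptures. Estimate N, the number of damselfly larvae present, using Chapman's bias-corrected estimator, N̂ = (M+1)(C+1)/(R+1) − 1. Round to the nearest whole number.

N ≈ 8184

N̂ = (2770+1)(3384+1)/(1145+1) − 1 = 2771·3385/1146 − 1
= 9379835/1146 − 1 ≈ 8184.8 − 1 ≈ 8183.8 → 8184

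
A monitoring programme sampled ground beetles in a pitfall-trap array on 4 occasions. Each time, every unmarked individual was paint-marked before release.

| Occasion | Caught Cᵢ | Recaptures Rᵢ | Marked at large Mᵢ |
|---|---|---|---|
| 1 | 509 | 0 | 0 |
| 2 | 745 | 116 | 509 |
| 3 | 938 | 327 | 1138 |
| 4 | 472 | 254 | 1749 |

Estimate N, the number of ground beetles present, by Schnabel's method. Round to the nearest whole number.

N ≈ 3260

Σ MᵢCᵢ = 0·509 + 509·745 + 1138·938 + 1749·472 = 0 + 379205 + 1067444 + 825528 = 2272177
Σ Rᵢ = 0 + 116 + 327 + 254 = 697
N̂ = 2272177 / 697 ≈ 3259.9 → 3260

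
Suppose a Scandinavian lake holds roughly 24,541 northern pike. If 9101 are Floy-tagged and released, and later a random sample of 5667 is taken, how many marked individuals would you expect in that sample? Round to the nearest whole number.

expected recaptures ≈ 2102

Expected recaptures E[R] = M·C / N.
E[R] = 9101 × 5667 / 24541 = 51575367 / 24541 ≈ 2101.6 → 2102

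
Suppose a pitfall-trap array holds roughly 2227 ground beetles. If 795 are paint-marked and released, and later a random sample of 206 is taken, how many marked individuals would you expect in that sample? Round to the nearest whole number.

expected recaptures ≈ 74

Expected recaptures E[R] = M·C / N.
E[R] = 795 × 206 / 2227 = 163770 / 2227 ≈ 73.5 → 74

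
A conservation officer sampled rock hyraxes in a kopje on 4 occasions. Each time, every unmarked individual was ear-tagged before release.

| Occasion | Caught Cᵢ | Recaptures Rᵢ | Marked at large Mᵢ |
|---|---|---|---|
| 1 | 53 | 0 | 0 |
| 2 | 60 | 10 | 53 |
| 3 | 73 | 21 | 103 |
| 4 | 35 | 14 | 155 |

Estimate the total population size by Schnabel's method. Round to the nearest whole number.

N ≈ 358

Σ MᵢCᵢ = 0·53 + 53·60 + 103·73 + 155·35 = 0 + 3180 + 7519 + 5425 = 16124
Σ Rᵢ = 0 + 10 + 21 + 14 = 45
N̂ = 16124 / 45 ≈ 358.3 → 358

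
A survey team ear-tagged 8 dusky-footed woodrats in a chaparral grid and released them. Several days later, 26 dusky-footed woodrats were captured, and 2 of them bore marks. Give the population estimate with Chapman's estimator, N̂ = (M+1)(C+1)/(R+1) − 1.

N = 80

N̂ = (8+1)(26+1)/(2+1) − 1 = 9·27/3 − 1
= 243/3 − 1 = 81 − 1 = 80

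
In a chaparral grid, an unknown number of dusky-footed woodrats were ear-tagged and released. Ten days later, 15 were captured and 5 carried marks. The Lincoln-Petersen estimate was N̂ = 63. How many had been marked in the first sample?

From N = M·C/R: M = N·R / C = 63·5 / 15 = 315 / 15 = 21.

M = 21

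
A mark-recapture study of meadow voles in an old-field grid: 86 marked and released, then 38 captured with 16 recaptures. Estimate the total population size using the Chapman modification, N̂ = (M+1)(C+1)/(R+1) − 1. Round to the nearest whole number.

N ≈ 199

N̂ = (86+1)(38+1)/(16+1) − 1 = 87·39/17 − 1
= 3393/17 − 1 ≈ 199.6 − 1 ≈ 198.6 → 199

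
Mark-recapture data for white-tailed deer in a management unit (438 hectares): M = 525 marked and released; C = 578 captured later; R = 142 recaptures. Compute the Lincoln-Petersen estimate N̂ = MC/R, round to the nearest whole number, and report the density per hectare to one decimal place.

N̂ = 525·578/142 = 303450/142 ≈ 2137.0 → 2137
Density = N̂ / area = 2137 / 438 ≈ 4.88 → 4.9 per hectare

density ≈ 4.9 white-tailed deer per hectare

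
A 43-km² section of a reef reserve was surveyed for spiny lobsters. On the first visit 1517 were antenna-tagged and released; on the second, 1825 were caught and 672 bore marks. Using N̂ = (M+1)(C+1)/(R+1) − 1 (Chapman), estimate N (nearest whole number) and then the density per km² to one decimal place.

density ≈ 95.8 spiny lobsters per km²

N̂ = 1518·1826/673 − 1 = 2771868/673 − 1 ≈ 4117.7 → 4118
Density = N̂ / area = 4118 / 43 ≈ 95.77 → 95.8 per km²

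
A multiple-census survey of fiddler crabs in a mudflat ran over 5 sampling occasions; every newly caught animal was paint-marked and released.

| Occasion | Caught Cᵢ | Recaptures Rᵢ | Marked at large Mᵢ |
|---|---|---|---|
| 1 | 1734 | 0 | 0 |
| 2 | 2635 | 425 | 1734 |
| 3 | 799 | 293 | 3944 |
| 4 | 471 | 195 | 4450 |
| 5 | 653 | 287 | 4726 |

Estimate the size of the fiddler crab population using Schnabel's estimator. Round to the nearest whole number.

Σ MᵢCᵢ = 0·1734 + 1734·2635 + 3944·799 + 4450·471 + 4726·653 = 0 + 4569090 + 3151256 + 2095950 + 3086078 = 12902374
Σ Rᵢ = 0 + 425 + 293 + 195 + 287 = 1200
N̂ = 12902374 / 1200 ≈ 10752.0 → 10752

N ≈ 10,752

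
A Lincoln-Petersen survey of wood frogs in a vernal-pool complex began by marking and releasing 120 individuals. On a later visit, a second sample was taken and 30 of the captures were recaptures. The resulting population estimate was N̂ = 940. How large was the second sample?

C = 235

From N = M·C/R: C = N·R / M = 940·30 / 120 = 28200 / 120 = 235.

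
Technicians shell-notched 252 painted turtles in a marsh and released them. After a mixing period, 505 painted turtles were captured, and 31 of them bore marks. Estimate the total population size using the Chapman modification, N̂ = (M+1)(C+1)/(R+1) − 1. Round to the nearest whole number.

N̂ = (252+1)(505+1)/(31+1) − 1 = 253·506/32 − 1
= 128018/32 − 1 ≈ 4000.6 − 1 ≈ 3999.6 → 4000

N ≈ 4000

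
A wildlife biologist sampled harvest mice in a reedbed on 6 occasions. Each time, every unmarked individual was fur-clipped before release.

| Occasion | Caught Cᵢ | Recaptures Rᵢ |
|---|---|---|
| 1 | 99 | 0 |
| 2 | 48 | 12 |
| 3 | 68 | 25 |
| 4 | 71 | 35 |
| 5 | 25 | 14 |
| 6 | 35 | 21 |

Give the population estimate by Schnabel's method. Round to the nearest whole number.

Marked at large before each occasion: Mᵢ = Σⱼ<ᵢ (Cⱼ − Rⱼ) → M1=0, M2=99, M3=135, M4=178, M5=214, M6=225
Σ MᵢCᵢ = 0·99 + 99·48 + 135·68 + 178·71 + 214·25 + 225·35 = 0 + 4752 + 9180 + 12638 + 5350 + 7875 = 39795
Σ Rᵢ = 0 + 12 + 25 + 35 + 14 + 21 = 107
N̂ = 39795 / 107 ≈ 371.9 → 372

N ≈ 372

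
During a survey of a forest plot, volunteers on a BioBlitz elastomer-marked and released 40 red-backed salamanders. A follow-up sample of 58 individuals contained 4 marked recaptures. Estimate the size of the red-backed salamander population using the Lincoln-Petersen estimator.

N = (40 × 58) / 4 = 2320 / 4 = 580

N = 580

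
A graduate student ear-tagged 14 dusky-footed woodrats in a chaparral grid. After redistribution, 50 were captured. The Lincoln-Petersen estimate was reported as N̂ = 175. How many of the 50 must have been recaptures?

R = 4

From N = M·C/R: R = M·C / N = 14·50 / 175 = 700 / 175 = 4.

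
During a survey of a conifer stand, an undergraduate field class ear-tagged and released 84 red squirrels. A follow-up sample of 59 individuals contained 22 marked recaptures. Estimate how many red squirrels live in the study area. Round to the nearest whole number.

Lincoln-Petersen assumes M/N = R/C, so N = M·C / R.
N = (84 × 59) / 22 = 4956 / 22 ≈ 225.3 → 225

N ≈ 225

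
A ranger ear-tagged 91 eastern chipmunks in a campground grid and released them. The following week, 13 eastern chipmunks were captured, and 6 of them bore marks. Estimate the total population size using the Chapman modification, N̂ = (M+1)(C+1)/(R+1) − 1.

N = 183

N̂ = (91+1)(13+1)/(6+1) − 1 = 92·14/7 − 1
= 1288/7 − 1 = 184 − 1 = 183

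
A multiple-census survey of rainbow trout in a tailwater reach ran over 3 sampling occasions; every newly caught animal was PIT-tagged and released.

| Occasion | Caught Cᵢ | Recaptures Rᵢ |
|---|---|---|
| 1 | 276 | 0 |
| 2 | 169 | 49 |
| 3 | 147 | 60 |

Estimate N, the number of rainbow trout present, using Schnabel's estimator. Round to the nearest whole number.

Marked at large before each occasion: Mᵢ = Σⱼ<ᵢ (Cⱼ − Rⱼ) → M1=0, M2=276, M3=396
Σ MᵢCᵢ = 0·276 + 276·169 + 396·147 = 0 + 46644 + 58212 = 104856
Σ Rᵢ = 0 + 49 + 60 = 109
N̂ = 104856 / 109 ≈ 962.0 → 962

N ≈ 962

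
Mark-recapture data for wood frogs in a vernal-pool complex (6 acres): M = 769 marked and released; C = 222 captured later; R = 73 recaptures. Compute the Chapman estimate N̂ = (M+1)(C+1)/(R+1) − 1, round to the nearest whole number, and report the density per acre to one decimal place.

N̂ = 770·223/74 − 1 = 171710/74 − 1 ≈ 2319.4 → 2319
Density = N̂ / area = 2319 / 6 ≈ 386.50 → 386.5 per acre

density ≈ 386.5 wood frogs per acre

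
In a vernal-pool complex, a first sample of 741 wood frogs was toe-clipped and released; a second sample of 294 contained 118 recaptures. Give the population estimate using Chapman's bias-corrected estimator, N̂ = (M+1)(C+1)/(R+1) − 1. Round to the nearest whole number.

N̂ = (741+1)(294+1)/(118+1) − 1 = 742·295/119 − 1
= 218890/119 − 1 ≈ 1839.4 − 1 ≈ 1838.4 → 1838

N ≈ 1838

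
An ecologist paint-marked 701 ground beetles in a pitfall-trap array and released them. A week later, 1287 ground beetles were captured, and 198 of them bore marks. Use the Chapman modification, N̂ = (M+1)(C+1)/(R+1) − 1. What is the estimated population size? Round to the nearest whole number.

N̂ = (701+1)(1287+1)/(198+1) − 1 = 702·1288/199 − 1
= 904176/199 − 1 ≈ 4543.6 − 1 ≈ 4542.6 → 4543

N ≈ 4543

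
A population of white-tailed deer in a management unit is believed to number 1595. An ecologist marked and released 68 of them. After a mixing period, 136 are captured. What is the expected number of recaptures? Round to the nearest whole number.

Expected recaptures E[R] = M·C / N.
E[R] = 68 × 136 / 1595 = 9248 / 1595 ≈ 5.8 → 6

expected recaptures ≈ 6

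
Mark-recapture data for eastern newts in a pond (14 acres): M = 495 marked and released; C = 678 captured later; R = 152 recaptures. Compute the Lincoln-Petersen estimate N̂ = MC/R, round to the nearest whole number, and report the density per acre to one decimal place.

N̂ = 495·678/152 = 335610/152 ≈ 2208.0 → 2208
Density = N̂ / area = 2208 / 14 ≈ 157.71 → 157.7 per acre

density ≈ 157.7 eastern newts per acre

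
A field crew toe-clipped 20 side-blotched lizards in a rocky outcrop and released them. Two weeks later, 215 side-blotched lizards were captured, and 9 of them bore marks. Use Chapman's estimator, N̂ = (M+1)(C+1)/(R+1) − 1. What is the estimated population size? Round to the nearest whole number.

N̂ = (20+1)(215+1)/(9+1) − 1 = 21·216/10 − 1
= 4536/10 − 1 ≈ 453.6 − 1 ≈ 452.6 → 453

N ≈ 453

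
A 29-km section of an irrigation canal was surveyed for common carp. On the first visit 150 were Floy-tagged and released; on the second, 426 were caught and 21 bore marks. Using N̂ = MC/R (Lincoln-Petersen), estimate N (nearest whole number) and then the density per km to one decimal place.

density ≈ 104.9 common carp per km

N̂ = 150·426/21 = 63900/21 ≈ 3042.9 → 3043
Density = N̂ / area = 3043 / 29 ≈ 104.93 → 104.9 per km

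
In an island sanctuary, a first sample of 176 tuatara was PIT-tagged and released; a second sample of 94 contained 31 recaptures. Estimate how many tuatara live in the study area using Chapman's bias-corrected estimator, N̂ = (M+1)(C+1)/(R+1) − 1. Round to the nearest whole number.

N̂ = (176+1)(94+1)/(31+1) − 1 = 177·95/32 − 1
= 16815/32 − 1 ≈ 525.47 − 1 ≈ 524.47 → 524

N ≈ 524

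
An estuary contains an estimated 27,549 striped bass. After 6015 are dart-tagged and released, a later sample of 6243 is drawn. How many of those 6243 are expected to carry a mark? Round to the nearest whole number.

expected recaptures ≈ 1363

The marked fraction of the population is 6015/27549, so in a sample of 6243 expect C·(M/N) marked.
E[R] = 6015 × 6243 / 27549 = 37551645 / 27549 ≈ 1363.1 → 1363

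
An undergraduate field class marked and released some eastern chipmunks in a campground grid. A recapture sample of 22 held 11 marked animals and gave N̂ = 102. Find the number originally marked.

M = 51

From N = M·C/R: M = N·R / C = 102·11 / 22 = 1122 / 22 = 51.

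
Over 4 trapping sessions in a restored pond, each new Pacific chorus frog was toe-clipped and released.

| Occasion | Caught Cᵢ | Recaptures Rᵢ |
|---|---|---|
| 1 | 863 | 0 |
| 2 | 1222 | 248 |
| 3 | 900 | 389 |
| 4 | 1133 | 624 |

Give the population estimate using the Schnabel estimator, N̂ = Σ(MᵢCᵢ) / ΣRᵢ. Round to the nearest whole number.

N ≈ 4257

Marked at large before each occasion: Mᵢ = Σⱼ<ᵢ (Cⱼ − Rⱼ) → M1=0, M2=863, M3=1837, M4=2348
Σ MᵢCᵢ = 0·863 + 863·1222 + 1837·900 + 2348·1133 = 0 + 1054586 + 1653300 + 2660284 = 5368170
Σ Rᵢ = 0 + 248 + 389 + 624 = 1261
N̂ = 5368170 / 1261 ≈ 4257.1 → 4257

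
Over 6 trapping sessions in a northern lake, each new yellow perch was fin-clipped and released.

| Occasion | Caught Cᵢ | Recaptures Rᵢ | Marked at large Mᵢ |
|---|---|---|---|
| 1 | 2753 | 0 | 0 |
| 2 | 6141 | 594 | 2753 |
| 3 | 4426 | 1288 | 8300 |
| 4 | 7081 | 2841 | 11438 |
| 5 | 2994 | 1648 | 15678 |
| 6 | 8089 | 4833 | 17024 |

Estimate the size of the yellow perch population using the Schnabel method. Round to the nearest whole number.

Σ MᵢCᵢ = 0·2753 + 2753·6141 + 8300·4426 + 11438·7081 + 15678·2994 + 17024·8089 = 0 + 16906173 + 36735800 + 80992478 + 46939932 + 137707136 = 319281519
Σ Rᵢ = 0 + 594 + 1288 + 2841 + 1648 + 4833 = 11204
N̂ = 319281519 / 11204 ≈ 28497.1 → 28497

N ≈ 28,497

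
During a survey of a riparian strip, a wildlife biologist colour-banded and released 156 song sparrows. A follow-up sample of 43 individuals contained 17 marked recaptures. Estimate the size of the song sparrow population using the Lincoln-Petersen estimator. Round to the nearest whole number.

N ≈ 395

N = (156 × 43) / 17 = 6708 / 17 ≈ 394.6 → 395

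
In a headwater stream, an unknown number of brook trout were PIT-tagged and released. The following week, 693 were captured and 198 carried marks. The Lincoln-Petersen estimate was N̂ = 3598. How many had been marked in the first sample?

From N = M·C/R: M = N·R / C = 3598·198 / 693 = 712404 / 693 = 1028.

M = 1028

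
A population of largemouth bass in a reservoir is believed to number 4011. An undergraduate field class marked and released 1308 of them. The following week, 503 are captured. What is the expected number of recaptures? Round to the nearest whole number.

Expected recaptures E[R] = M·C / N.
E[R] = 1308 × 503 / 4011 = 657924 / 4011 ≈ 164.0 → 164

expected recaptures ≈ 164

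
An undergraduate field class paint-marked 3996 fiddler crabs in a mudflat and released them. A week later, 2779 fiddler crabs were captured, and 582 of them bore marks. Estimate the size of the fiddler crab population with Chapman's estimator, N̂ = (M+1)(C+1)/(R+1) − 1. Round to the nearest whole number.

N ≈ 19,058

N̂ = (3996+1)(2779+1)/(582+1) − 1 = 3997·2780/583 − 1
= 11111660/583 − 1 ≈ 19059.45 − 1 ≈ 19058.45 → 19058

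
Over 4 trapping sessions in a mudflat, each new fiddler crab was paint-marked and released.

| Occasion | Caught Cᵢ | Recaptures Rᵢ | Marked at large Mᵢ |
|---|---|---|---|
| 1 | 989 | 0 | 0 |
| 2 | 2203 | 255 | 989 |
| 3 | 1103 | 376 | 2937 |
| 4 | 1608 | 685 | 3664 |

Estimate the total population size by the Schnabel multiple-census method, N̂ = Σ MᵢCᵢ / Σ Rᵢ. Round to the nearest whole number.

Σ MᵢCᵢ = 0·989 + 989·2203 + 2937·1103 + 3664·1608 = 0 + 2178767 + 3239511 + 5891712 = 11309990
Σ Rᵢ = 0 + 255 + 376 + 685 = 1316
N̂ = 11309990 / 1316 ≈ 8594.2 → 8594

N ≈ 8594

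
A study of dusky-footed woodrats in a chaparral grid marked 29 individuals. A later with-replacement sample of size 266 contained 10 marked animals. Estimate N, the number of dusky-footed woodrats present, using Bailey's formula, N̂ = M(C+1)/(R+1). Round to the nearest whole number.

N̂ = 29·(266+1)/(10+1) = 29·267/11 = 7743/11 ≈ 703.9 → 704

N ≈ 704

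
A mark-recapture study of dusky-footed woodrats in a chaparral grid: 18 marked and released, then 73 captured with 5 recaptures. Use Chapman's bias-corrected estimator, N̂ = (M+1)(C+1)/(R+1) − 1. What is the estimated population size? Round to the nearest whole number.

N̂ = (18+1)(73+1)/(5+1) − 1 = 19·74/6 − 1
= 1406/6 − 1 ≈ 234.3 − 1 ≈ 233.3 → 233

N ≈ 233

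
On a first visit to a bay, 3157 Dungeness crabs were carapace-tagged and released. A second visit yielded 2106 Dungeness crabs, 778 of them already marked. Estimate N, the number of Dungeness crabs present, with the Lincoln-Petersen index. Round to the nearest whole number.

The marked fraction in the recapture sample should equal the marked fraction in the population: 778/2106 = 3157/N.
N = (3157 × 2106) / 778 = 6648642 / 778 ≈ 8545.8 → 8546

N ≈ 8546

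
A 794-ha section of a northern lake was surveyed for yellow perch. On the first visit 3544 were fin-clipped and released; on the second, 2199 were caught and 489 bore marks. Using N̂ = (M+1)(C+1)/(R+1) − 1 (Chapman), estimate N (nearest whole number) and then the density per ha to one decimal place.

N̂ = 3545·2200/490 − 1 = 7799000/490 − 1 ≈ 15915.3 → 15915
Density = N̂ / area = 15915 / 794 ≈ 20.04 → 20.0 per ha

density ≈ 20.0 yellow perch per ha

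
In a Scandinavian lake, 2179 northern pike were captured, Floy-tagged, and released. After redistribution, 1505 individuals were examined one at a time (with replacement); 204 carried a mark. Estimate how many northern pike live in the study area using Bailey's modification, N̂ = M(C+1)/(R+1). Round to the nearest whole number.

N ≈ 16,008

N̂ = 2179·(1505+1)/(204+1) = 2179·1506/205 = 3281574/205 ≈ 16007.7 → 16008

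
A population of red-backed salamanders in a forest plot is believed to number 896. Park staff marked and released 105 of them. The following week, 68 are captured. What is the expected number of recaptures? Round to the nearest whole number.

The marked fraction of the population is 105/896, so in a sample of 68 expect C·(M/N) marked.
E[R] = 105 × 68 / 896 = 7140 / 896 ≈ 8.0 → 8

expected recaptures ≈ 8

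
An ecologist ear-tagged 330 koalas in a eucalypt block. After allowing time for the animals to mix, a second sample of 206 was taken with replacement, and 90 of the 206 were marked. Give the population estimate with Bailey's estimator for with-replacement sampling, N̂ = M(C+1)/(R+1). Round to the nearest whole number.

N ≈ 751

N̂ = 330·(206+1)/(90+1) = 330·207/91 = 68310/91 ≈ 750.7 → 751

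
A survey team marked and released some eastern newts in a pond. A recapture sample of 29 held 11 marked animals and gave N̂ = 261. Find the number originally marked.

From N = M·C/R: M = N·R / C = 261·11 / 29 = 2871 / 29 = 99.

M = 99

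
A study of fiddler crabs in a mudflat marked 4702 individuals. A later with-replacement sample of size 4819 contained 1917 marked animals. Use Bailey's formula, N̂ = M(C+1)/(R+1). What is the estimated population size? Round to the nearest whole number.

N̂ = 4702·(4819+1)/(1917+1) = 4702·4820/1918 = 22663640/1918 ≈ 11816.3 → 11816

N ≈ 11,816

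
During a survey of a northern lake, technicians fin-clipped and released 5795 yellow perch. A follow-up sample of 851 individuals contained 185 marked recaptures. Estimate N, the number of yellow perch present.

N = 26,657

Lincoln-Petersen assumes M/N = R/C, so N = M·C / R.
N = (5795 × 851) / 185 = 4931545 / 185 = 26657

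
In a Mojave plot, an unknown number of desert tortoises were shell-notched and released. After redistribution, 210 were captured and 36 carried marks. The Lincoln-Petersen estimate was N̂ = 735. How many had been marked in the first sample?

M = 126

From N = M·C/R: M = N·R / C = 735·36 / 210 = 26460 / 210 = 126.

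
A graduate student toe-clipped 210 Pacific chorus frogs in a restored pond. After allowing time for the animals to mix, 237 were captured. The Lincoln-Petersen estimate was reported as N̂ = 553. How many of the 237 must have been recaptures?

R = 90

From N = M·C/R: R = M·C / N = 210·237 / 553 = 49770 / 553 = 90.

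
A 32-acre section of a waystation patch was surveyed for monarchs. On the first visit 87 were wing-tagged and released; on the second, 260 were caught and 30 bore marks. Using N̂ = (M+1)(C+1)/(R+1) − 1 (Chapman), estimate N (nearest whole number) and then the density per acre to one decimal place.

N̂ = 88·261/31 − 1 = 22968/31 − 1 ≈ 739.9 → 740
Density = N̂ / area = 740 / 32 ≈ 23.12 → 23.1 per acre

density ≈ 23.1 monarchs per acre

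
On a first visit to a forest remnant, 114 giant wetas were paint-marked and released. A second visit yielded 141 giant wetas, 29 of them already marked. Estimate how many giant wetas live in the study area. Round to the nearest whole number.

N = (114 × 141) / 29 = 16074 / 29 ≈ 554.3 → 554

N ≈ 554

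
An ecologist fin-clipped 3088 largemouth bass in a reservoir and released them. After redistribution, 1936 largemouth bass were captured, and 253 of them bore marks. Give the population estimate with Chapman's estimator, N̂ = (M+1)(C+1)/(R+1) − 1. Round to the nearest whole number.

N ≈ 23,556

N̂ = (3088+1)(1936+1)/(253+1) − 1 = 3089·1937/254 − 1
= 5983393/254 − 1 ≈ 23556.7 − 1 ≈ 23555.7 → 23556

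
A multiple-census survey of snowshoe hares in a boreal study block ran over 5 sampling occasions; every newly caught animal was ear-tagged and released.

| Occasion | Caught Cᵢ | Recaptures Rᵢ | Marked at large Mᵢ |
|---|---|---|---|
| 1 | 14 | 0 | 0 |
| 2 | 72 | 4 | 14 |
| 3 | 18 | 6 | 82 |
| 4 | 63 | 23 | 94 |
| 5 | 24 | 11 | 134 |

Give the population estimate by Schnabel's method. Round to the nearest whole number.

N ≈ 264

Σ MᵢCᵢ = 0·14 + 14·72 + 82·18 + 94·63 + 134·24 = 0 + 1008 + 1476 + 5922 + 3216 = 11622
Σ Rᵢ = 0 + 4 + 6 + 23 + 11 = 44
N̂ = 11622 / 44 ≈ 264.1 → 264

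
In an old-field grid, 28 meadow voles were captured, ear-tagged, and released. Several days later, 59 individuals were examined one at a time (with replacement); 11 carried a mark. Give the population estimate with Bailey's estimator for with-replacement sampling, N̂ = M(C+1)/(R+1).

N = 140

N̂ = 28·(59+1)/(11+1) = 28·60/12 = 1680/12 = 140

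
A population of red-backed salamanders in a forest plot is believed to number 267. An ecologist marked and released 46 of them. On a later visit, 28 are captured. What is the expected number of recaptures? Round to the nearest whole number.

The marked fraction of the population is 46/267, so in a sample of 28 expect C·(M/N) marked.
E[R] = 46 × 28 / 267 = 1288 / 267 ≈ 4.8 → 5

expected recaptures ≈ 5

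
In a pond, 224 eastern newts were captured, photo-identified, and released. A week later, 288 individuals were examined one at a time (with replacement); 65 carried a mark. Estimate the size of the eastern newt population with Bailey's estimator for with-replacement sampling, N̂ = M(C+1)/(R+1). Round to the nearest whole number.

N ≈ 981

N̂ = 224·(288+1)/(65+1) = 224·289/66 = 64736/66 ≈ 980.8 → 981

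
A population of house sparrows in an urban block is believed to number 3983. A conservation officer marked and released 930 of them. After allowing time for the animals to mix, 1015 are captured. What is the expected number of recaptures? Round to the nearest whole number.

expected recaptures ≈ 237

The marked fraction of the population is 930/3983, so in a sample of 1015 expect C·(M/N) marked.
E[R] = 930 × 1015 / 3983 = 943950 / 3983 ≈ 237.0 → 237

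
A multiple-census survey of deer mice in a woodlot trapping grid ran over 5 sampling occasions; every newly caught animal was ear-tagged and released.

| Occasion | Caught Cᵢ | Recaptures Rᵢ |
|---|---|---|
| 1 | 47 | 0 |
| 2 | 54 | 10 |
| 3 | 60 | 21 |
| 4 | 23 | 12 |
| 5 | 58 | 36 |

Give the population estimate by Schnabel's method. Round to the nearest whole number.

N ≈ 243

Marked at large before each occasion: Mᵢ = Σⱼ<ᵢ (Cⱼ − Rⱼ) → M1=0, M2=47, M3=91, M4=130, M5=141
Σ MᵢCᵢ = 0·47 + 47·54 + 91·60 + 130·23 + 141·58 = 0 + 2538 + 5460 + 2990 + 8178 = 19166
Σ Rᵢ = 0 + 10 + 21 + 12 + 36 = 79
N̂ = 19166 / 79 ≈ 242.6 → 243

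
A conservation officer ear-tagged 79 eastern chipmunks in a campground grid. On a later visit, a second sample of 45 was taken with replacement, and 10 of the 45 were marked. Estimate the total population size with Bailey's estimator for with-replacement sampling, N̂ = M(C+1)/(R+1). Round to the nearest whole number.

N ≈ 330

N̂ = 79·(45+1)/(10+1) = 79·46/11 = 3634/11 ≈ 330.4 → 330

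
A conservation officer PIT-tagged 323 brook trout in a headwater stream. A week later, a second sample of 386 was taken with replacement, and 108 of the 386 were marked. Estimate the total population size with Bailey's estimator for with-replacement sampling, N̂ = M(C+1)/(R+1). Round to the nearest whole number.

N ≈ 1147

N̂ = 323·(386+1)/(108+1) = 323·387/109 = 125001/109 ≈ 1146.8 → 1147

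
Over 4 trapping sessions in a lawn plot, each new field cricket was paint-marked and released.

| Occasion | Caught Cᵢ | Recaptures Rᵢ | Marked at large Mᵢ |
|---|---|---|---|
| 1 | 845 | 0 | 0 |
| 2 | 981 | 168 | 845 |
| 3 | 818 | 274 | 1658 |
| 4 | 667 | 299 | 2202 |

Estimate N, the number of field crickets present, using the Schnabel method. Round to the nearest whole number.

Σ MᵢCᵢ = 0·845 + 845·981 + 1658·818 + 2202·667 = 0 + 828945 + 1356244 + 1468734 = 3653923
Σ Rᵢ = 0 + 168 + 274 + 299 = 741
N̂ = 3653923 / 741 ≈ 4931.1 → 4931

N ≈ 4931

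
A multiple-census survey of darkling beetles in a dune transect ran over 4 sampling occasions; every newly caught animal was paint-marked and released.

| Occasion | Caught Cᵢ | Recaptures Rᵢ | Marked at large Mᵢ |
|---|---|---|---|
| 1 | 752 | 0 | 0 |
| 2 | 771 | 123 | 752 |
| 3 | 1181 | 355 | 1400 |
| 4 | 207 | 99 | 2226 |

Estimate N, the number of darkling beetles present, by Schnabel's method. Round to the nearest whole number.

Σ MᵢCᵢ = 0·752 + 752·771 + 1400·1181 + 2226·207 = 0 + 579792 + 1653400 + 460782 = 2693974
Σ Rᵢ = 0 + 123 + 355 + 99 = 577
N̂ = 2693974 / 577 ≈ 4668.9 → 4669

N ≈ 4669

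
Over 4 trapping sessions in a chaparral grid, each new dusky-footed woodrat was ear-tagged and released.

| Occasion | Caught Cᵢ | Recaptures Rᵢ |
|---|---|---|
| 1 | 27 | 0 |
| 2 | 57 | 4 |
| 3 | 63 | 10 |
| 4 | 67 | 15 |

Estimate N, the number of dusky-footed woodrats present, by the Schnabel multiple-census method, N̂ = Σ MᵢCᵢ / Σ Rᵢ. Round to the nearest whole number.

N ≈ 534

Marked at large before each occasion: Mᵢ = Σⱼ<ᵢ (Cⱼ − Rⱼ) → M1=0, M2=27, M3=80, M4=133
Σ MᵢCᵢ = 0·27 + 27·57 + 80·63 + 133·67 = 0 + 1539 + 5040 + 8911 = 15490
Σ Rᵢ = 0 + 4 + 10 + 15 = 29
N̂ = 15490 / 29 ≈ 534.1 → 534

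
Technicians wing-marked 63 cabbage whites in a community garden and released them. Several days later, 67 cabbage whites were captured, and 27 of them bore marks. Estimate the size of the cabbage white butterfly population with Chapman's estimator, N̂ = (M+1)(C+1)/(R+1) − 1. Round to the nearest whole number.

N̂ = (63+1)(67+1)/(27+1) − 1 = 64·68/28 − 1
= 4352/28 − 1 ≈ 155.4 − 1 ≈ 154.4 → 154

N ≈ 154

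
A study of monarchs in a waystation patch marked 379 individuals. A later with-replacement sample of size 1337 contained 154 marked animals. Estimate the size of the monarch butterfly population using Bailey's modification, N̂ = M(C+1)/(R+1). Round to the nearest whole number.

N̂ = 379·(1337+1)/(154+1) = 379·1338/155 = 507102/155 ≈ 3271.6 → 3272

N ≈ 3272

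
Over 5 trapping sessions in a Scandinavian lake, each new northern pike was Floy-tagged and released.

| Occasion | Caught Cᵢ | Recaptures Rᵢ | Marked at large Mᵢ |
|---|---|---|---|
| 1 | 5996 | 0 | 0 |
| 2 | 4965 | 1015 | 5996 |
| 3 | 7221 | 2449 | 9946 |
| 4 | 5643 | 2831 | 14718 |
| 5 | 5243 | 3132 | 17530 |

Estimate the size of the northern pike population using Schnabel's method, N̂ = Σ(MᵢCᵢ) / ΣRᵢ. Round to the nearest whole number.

Σ MᵢCᵢ = 0·5996 + 5996·4965 + 9946·7221 + 14718·5643 + 17530·5243 = 0 + 29770140 + 71820066 + 83053674 + 91909790 = 276553670
Σ Rᵢ = 0 + 1015 + 2449 + 2831 + 3132 = 9427
N̂ = 276553670 / 9427 ≈ 29336.3 → 29336

N ≈ 29,336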